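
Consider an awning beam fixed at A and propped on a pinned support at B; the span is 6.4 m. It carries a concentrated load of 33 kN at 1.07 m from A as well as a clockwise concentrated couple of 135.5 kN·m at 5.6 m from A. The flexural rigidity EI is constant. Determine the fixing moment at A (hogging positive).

Take the reaction at B as the redundant and release it; the primary structure is a cantilever fixed at A.
Deflection at B on the released cantilever, summing each load's contribution:
  point load 33 at a = 1.07: Pa²(3L − a)/(6EI) = 114.2/EI
  clockwise couple 135.5 at a = 5.6: M₀a(2L − a)/(2EI) = 2732/EI
  δ_0 = 2846/EI
Tip deflection under a unit load at B: L³/(3EI) = 87.38/EI.
Compatibility at B: δ_0 − R_B·δ_{BB} = 0, so R_B = 2846/87.38 = 32.57 kN.
Moment equilibrium about A: M_A = Σ(load moments about A) − R_B·L = 170.8 − 32.57×6.4 = -37.63 kN·m.

M_A = -37.63 kN·m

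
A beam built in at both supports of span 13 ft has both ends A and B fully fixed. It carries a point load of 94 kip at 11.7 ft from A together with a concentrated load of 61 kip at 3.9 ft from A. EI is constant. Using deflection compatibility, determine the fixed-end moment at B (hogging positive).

M_B = 148.9 kip·ft

Take the two fixed-end moments M_A, M_B as redundants; the released structure is the simple span AB.
On the primary (simply-supported) span, the end slopes from the loading are:
  at A: point load 94 at a = 11.7: Pab(L + b)/(6LEI) = 262.1/EI
  at B: point load 94 at a = 11.7: Pab(L + a)/(6LEI) = 452.8/EI
  at A: point load 61 at a = 3.9: Pab(L + b)/(6LEI) = 613.4/EI
  at B: point load 61 at a = 3.9: Pab(L + a)/(6LEI) = 469.1/EI
  θ_A0 = 875.5/EI,  θ_B0 = 921.8/EI
Flexibility coefficients: a unit moment at one end gives L/(3EI) there and L/(6EI) at the far end, so f₁₁ = f₂₂ = 4.333/EI and f₁₂ = f₂₁ = 2.167/EI.
Compatibility — zero rotation at each built-in end:
  4.333 M_A + 2.167 M_B = 875.5
  2.167 M_A + 4.333 M_B = 921.8
Solving the pair gives M_A = 127.6 kip·ft and M_B = 148.9 kip·ft (hogging).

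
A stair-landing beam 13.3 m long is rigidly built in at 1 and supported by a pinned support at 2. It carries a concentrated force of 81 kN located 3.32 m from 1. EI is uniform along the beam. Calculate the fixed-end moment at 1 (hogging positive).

Release the roller at 2. Primary structure: cantilever fixed at 1.
Downward deflection at the released point 2 due to the loads:
  point load 81 at a = 3.32: Pa²(3L − a)/(6EI) = 5443/EI
Flexibility coefficient — unit upward force at 2: δ_{22} = L³/(3EI) = 784.2/EI.
Compatibility at 2: δ_0 − R_2·δ_{22} = 0, so R_2 = 5443/784.2 = 6.941 kN.
Moment equilibrium about 1: M_1 = Σ(load moments about 1) − R_2·L = 268.9 − 6.941×13.3 = 176.6 kN·m.

M_1 = 176.6 kN·m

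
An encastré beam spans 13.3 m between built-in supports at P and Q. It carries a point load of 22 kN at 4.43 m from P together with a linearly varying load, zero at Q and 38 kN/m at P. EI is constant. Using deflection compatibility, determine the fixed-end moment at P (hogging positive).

Take the two fixed-end moments M_P, M_Q as redundants; the released structure is the simple span PQ.
End rotations of the released simple span under the applied load (×1/EI):
  at P: point load 22 at a = 4.43: Pab(L + b)/(6LEI) = 240.2/EI
  at Q: point load 22 at a = 4.43: Pab(L + a)/(6LEI) = 192.1/EI
  at P: triangular load, peak 38: w₀L³/(45EI) = 1987/EI
  at Q: triangular load, peak 38: 7w₀L³/(360EI) = 1738/EI
  θ_P0 = 2227/EI,  θ_Q0 = 1930/EI
Flexibility coefficients: a unit moment at one end gives L/(3EI) there and L/(6EI) at the far end, so f₁₁ = f₂₂ = 4.433/EI and f₁₂ = f₂₁ = 2.217/EI.
Compatibility — zero rotation at each built-in end:
  4.433 M_P + 2.217 M_Q = 2227
  2.217 M_P + 4.433 M_Q = 1930
Solving the pair gives M_P = 379.4 kN·m and M_Q = 245.7 kN·m (hogging).

M_P = 379.4 kN·m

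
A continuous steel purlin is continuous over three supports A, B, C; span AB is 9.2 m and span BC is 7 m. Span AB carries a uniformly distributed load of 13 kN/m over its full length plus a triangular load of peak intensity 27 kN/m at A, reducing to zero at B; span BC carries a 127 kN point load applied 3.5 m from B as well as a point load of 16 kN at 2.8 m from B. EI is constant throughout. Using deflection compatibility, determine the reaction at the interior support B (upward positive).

R_B = 233.4 kN

Take M_B as the redundant. Released structure: two simple spans AB and BC with a hinge at B.
Rotations at B on the released spans (each span's end-slope, ×1/EI):
  span AB: UDL 13: wL³/(24EI) = 421.8/EI
  span AB: triangular load, peak 27: 7w₀L³/(360EI) = 408.8/EI
  span BC: point load 127 at a = 3.5: Pab(L + b)/(6LEI) = 388.9/EI
  span BC: point load 16 at a = 2.8: Pab(L + b)/(6LEI) = 50.18/EI
  relative rotation θ_0 = (830.6 + 439.1)/EI = 1270/EI
A unit hogging moment at B produces rotation L₁/(3EI) + L₂/(3EI) = 5.4/EI.
Compatibility: M_B·(L₁+L₂)/(3EI) = θ_0, giving M_B = 235.1 kN·m (hogging).
Span AB, ΣM about A with M_B applied at B: R_B^{AB}·9.2 = 931 + 235.1, so R_B^{AB} = 126.8 kN and R_A = 243.8 − 126.8 = 117 kN.
Span BC, ΣM about C: R_B^{BC}·7 = 511.7 + 235.1, so R_B^{BC} = 106.7 kN and R_C = 143 − 106.7 = 36.31 kN.
R_B = 126.8 + 106.7 = 233.4 kN.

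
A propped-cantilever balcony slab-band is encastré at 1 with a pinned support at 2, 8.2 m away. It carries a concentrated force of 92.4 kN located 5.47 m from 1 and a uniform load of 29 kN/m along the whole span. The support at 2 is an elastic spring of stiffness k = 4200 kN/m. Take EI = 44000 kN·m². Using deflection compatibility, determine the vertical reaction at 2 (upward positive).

Choose R_2 as the redundant. The primary structure is the cantilever fixed at 1.
Deflection at 2 on the released cantilever, summing each load's contribution:
  point load 92.4 at a = 5.47: Pa²(3L − a)/(6EI) = 8815/EI
  UDL 29: wL⁴/(8EI) = 16389/EI
  δ_0 = 25204/EI
Flexibility coefficient — unit upward force at 2: δ_{22} = L³/(3EI) = 183.8/EI.
With EI = 44000 kN·m²: δ_0 = 0.57282 m and δ_{22} = 0.004177 m/kN.
Compatibility — the spring shortens by R_2/k under the reaction it provides: δ_0 − R_2·δ_{22} = R_2/k. With 1/k = 0.000238 m/kN, R_2 = δ_0 / (δ_{22} + 1/k) = 0.57282 / (0.004177 + 0.000238) = 129.7 kN.

R_2 = 129.7 kN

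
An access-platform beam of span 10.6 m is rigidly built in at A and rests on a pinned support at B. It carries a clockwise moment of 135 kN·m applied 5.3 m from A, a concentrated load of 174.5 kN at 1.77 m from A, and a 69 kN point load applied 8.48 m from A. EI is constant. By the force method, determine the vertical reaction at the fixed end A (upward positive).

R_A = 173.7 kN

Choose R_B as the redundant. The primary structure is the cantilever fixed at A.
Free-end deflection of the primary structure under the applied loading (downward +):
  clockwise couple 135 at a = 5.3: M₀a(2L − a)/(2EI) = 5688/EI
  point load 174.5 at a = 1.77: Pa²(3L − a)/(6EI) = 2736/EI
  point load 69 at a = 8.48: Pa²(3L − a)/(6EI) = 19285/EI
  δ_0 = 27709/EI
Flexibility coefficient — unit upward force at B: δ_{BB} = L³/(3EI) = 397/EI.
Compatibility at B: δ_0 − R_B·δ_{BB} = 0, so R_B = 27709/397 = 69.8 kN.
Vertical equilibrium: R_A = ΣP − R_B = 243.5 − 69.8 = 173.7 kN.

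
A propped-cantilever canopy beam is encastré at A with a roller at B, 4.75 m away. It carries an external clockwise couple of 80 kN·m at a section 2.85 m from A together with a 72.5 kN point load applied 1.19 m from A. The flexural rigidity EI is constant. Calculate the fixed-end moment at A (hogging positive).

Choose R_B as the redundant. The primary structure is the cantilever fixed at A.
Downward deflection at the released point B due to the loads:
  clockwise couple 80 at a = 2.85: M₀a(2L − a)/(2EI) = 758.1/EI
  point load 72.5 at a = 1.19: Pa²(3L − a)/(6EI) = 223.5/EI
  δ_0 = 981.6/EI
Tip deflection under a unit load at B: L³/(3EI) = 35.72/EI.
The prop prevents deflection at B: R_B = δ_0/δ_{BB} = 981.6/35.72 = 27.48 kN.
Moment equilibrium about A: M_A = Σ(load moments about A) − R_B·L = 166.3 − 27.48×4.75 = 35.76 kN·m.

M_A = 35.76 kN·m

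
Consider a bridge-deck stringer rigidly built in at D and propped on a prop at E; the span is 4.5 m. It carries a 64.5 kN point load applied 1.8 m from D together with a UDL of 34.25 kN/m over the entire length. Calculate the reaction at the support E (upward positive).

Remove the prop at E; the released (primary) structure is a cantilever built in at D.
Free-end deflection of the primary structure under the applied loading (downward +):
  point load 64.5 at a = 1.8: Pa²(3L − a)/(6EI) = 407.5/EI
  UDL 34.25: wL⁴/(8EI) = 1756/EI
  δ_0 = 2163/EI
Tip deflection under a unit load at E: L³/(3EI) = 30.38/EI.
Compatibility at E: δ_0 − R_E·δ_{EE} = 0, so R_E = 2163/30.38 = 71.21 kN.

R_E = 71.21 kN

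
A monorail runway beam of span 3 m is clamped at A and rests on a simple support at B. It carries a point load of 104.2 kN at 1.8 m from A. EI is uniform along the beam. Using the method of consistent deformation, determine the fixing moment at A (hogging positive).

Choose R_B as the redundant. The primary structure is the cantilever fixed at A.
Deflection at B on the released cantilever, summing each load's contribution:
  point load 104.2 at a = 1.8: Pa²(3L − a)/(6EI) = 405.1/EI
Tip deflection under a unit load at B: L³/(3EI) = 9/EI.
The prop prevents deflection at B: R_B = δ_0/δ_{BB} = 405.1/9 = 45.01 kN.
Moment equilibrium about A: M_A = Σ(load moments about A) − R_B·L = 187.6 − 45.01×3 = 52.52 kN·m.

M_A = 52.52 kN·m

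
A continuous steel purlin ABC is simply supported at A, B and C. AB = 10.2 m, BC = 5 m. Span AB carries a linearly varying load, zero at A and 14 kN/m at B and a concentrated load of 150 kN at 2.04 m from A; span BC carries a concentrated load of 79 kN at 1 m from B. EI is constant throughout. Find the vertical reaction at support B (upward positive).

R_B = 195.2 kN

Take M_B as the redundant. Released structure: two simple spans AB and BC with a hinge at B.
Discontinuity in slope at B on the released structure — sum the simple-span end rotations:
  span AB: triangular load, peak 14: w₀L³/(45EI) = 330.2/EI
  span AB: point load 150 at a = 2.04: Pab(L + a)/(6LEI) = 499.4/EI
  span BC: point load 79 at a = 1: Pab(L + b)/(6LEI) = 94.8/EI
  relative rotation θ_0 = (829.5 + 94.8)/EI = 924.3/EI
A unit hogging moment at B produces rotation L₁/(3EI) + L₂/(3EI) = 5.067/EI.
Compatibility: M_B·(L₁+L₂)/(3EI) = θ_0, giving M_B = 182.4 kN·m (hogging).
Span AB, ΣM about A with M_B applied at B: R_B^{AB}·10.2 = 791.5 + 182.4, so R_B^{AB} = 95.49 kN and R_A = 221.4 − 95.49 = 125.9 kN.
Span BC, ΣM about C: R_B^{BC}·5 = 316 + 182.4, so R_B^{BC} = 99.69 kN and R_C = 79 − 99.69 = -20.69 kN.
R_B = 95.49 + 99.69 = 195.2 kN.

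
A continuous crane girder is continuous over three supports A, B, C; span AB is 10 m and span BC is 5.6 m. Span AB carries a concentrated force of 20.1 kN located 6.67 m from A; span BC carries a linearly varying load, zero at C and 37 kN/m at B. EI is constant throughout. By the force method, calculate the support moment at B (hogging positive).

M_B = 51.62 kN·m

Release continuity at B by inserting a hinge; the redundant is the internal moment M_B. The primary structure is two simply-supported spans AB and BC.
Discontinuity in slope at B on the released structure — sum the simple-span end rotations:
  span AB: point load 20.1 at a = 6.67: Pab(L + a)/(6LEI) = 124/EI
  span BC: triangular load, peak 37: w₀L³/(45EI) = 144.4/EI
  relative rotation θ_0 = (124 + 144.4)/EI = 268.4/EI
A unit hogging moment at B produces rotation L₁/(3EI) + L₂/(3EI) = 5.2/EI.
Compatibility: M_B·(L₁+L₂)/(3EI) = θ_0, giving M_B = 51.62 kN·m (hogging).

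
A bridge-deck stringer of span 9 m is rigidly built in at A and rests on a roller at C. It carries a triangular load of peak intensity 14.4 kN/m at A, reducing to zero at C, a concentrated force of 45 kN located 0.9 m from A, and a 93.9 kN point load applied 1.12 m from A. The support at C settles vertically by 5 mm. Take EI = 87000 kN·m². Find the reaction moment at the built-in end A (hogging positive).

M_A = 214.8 kN·m

Remove the prop at C; the released (primary) structure is a cantilever built in at A.
Primary-structure tip deflection at C by superposition:
  triangular load, peak 14.4 at the fixed end: w₀L⁴/(30EI) = 3149/EI
  point load 45 at a = 0.9: Pa²(3L − a)/(6EI) = 158.6/EI
  point load 93.9 at a = 1.12: Pa²(3L − a)/(6EI) = 508.1/EI
  δ_0 = 3816/EI
Flexibility coefficient — unit upward force at C: δ_{CC} = L³/(3EI) = 243/EI.
With EI = 87000 kN·m²: δ_0 = 0.043861 m and δ_{CC} = 0.002793 m/kN.
Compatibility — the beam at C must follow the support down by 0.005 m: δ_0 − R_C·δ_{CC} = 0.005, so R_C = (0.043861 − 0.005)/0.002793 = 13.91 kN.
Moment equilibrium about A: M_A = Σ(load moments about A) − R_C·L = 340.1 − 13.91×9 = 214.8 kN·m.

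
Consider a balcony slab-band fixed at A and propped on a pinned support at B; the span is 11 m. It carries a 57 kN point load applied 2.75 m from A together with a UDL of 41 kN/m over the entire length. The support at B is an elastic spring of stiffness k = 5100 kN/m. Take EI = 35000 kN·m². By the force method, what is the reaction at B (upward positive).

Release the roller at B. Primary structure: cantilever fixed at A.
Free-end deflection of the primary structure under the applied loading (downward +):
  point load 57 at a = 2.75: Pa²(3L − a)/(6EI) = 2173/EI
  UDL 41: wL⁴/(8EI) = 75035/EI
  δ_0 = 77208/EI
Tip deflection under a unit load at B: L³/(3EI) = 443.7/EI.
With EI = 35000 kN·m²: δ_0 = 2.206 m and δ_{BB} = 0.012676 m/kN.
Compatibility — the spring shortens by R_B/k under the reaction it provides: δ_0 − R_B·δ_{BB} = R_B/k. With 1/k = 0.000196 m/kN, R_B = δ_0 / (δ_{BB} + 1/k) = 2.206 / (0.012676 + 0.000196) = 171.4 kN.

R_B = 171.4 kN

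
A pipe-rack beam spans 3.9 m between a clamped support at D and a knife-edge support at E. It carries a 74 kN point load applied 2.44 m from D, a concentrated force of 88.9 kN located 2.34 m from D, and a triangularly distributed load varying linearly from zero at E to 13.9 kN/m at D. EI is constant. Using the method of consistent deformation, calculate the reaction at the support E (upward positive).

R_E = 78.21 kN

Release the roller at E. Primary structure: cantilever fixed at D.
Primary-structure tip deflection at E by superposition:
  point load 74 at a = 2.44: Pa²(3L − a)/(6EI) = 679.9/EI
  point load 88.9 at a = 2.34: Pa²(3L − a)/(6EI) = 759.4/EI
  triangular load, peak 13.9 at the fixed end: w₀L⁴/(30EI) = 107.2/EI
  δ_0 = 1547/EI
Flexibility coefficient — unit upward force at E: δ_{EE} = L³/(3EI) = 19.77/EI.
The prop prevents deflection at E: R_E = δ_0/δ_{EE} = 1547/19.77 = 78.21 kN.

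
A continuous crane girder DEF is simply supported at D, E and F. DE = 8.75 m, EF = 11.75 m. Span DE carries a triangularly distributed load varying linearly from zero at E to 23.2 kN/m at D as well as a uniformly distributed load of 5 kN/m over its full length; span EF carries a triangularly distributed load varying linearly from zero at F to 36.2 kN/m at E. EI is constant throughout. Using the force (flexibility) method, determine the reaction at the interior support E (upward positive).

Take M_E as the redundant. Released structure: two simple spans DE and EF with a hinge at E.
End slopes at the hinge E, treating each span as simply supported:
  span DE: triangular load, peak 23.2: 7w₀L³/(360EI) = 302.2/EI
  span DE: UDL 5: wL³/(24EI) = 139.6/EI
  span EF: triangular load, peak 36.2: w₀L³/(45EI) = 1305/EI
  relative rotation θ_0 = (441.8 + 1305)/EI = 1747/EI
A unit hogging moment at E produces rotation L₁/(3EI) + L₂/(3EI) = 6.833/EI.
Compatibility: M_E·(L₁+L₂)/(3EI) = θ_0, giving M_E = 255.6 kN·m (hogging).
Span DE, ΣM about D with M_E applied at E: R_E^{DE}·8.75 = 487.4 + 255.6, so R_E^{DE} = 84.92 kN and R_D = 145.2 − 84.92 = 60.33 kN.
Span EF, ΣM about F: R_E^{EF}·11.75 = 1666 + 255.6, so R_E^{EF} = 163.5 kN and R_F = 212.7 − 163.5 = 49.14 kN.
R_E = 84.92 + 163.5 = 248.5 kN.

R_E = 248.5 kN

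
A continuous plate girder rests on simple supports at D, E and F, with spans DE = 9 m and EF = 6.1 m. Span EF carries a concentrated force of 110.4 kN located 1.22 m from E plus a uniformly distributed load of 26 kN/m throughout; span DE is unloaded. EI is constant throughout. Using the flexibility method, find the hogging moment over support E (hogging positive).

M_E = 88.03 kN·m

Take M_E as the redundant. Released structure: two simple spans DE and EF with a hinge at E.
Rotations at E on the released spans (each span's end-slope, ×1/EI):
  span EF: point load 110.4 at a = 1.22: Pab(L + b)/(6LEI) = 197.2/EI
  span EF: UDL 26: wL³/(24EI) = 245.9/EI
  relative rotation θ_0 = (0 + 443.1)/EI = 443.1/EI
A unit hogging moment at E produces rotation L₁/(3EI) + L₂/(3EI) = 5.033/EI.
Compatibility: M_E·(L₁+L₂)/(3EI) = θ_0, giving M_E = 88.03 kN·m (hogging).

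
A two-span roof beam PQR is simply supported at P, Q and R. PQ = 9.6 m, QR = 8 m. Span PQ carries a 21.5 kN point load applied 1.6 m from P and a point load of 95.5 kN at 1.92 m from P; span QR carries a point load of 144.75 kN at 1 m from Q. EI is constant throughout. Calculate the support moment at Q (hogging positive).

M_Q = 111.1 kN·m

Release continuity at Q by inserting a hinge; the redundant is the internal moment M_Q. The primary structure is two simply-supported spans PQ and QR.
Discontinuity in slope at Q on the released structure — sum the simple-span end rotations:
  span PQ: point load 21.5 at a = 1.6: Pab(L + a)/(6LEI) = 53.51/EI
  span PQ: point load 95.5 at a = 1.92: Pab(L + a)/(6LEI) = 281.6/EI
  span QR: point load 144.75 at a = 1: Pab(L + b)/(6LEI) = 316.6/EI
  relative rotation θ_0 = (335.2 + 316.6)/EI = 651.8/EI
A unit hogging moment at Q produces rotation L₁/(3EI) + L₂/(3EI) = 5.867/EI.
Slope continuity at Q: θ_0 = M_Q·5.867/EI, so M_Q = 651.8/5.867 = 111.1 kN·m (hogging).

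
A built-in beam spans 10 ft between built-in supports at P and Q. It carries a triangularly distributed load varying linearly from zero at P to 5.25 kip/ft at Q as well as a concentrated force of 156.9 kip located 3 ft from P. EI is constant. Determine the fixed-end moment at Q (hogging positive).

Take the two fixed-end moments M_P, M_Q as redundants; the released structure is the simple span PQ.
Simple-span end rotations at P and Q under the given loads:
  at P: triangular load, peak 5.25: 7w₀L³/(360EI) = 102.1/EI
  at Q: triangular load, peak 5.25: w₀L³/(45EI) = 116.7/EI
  at P: point load 156.9 at a = 3: Pab(L + b)/(6LEI) = 933.6/EI
  at Q: point load 156.9 at a = 3: Pab(L + a)/(6LEI) = 713.9/EI
  θ_P0 = 1036/EI,  θ_Q0 = 830.6/EI
Flexibility coefficients: a unit moment at one end gives L/(3EI) there and L/(6EI) at the far end, so f₁₁ = f₂₂ = 3.333/EI and f₁₂ = f₂₁ = 1.667/EI.
Compatibility — zero rotation at each built-in end:
  3.333 M_P + 1.667 M_Q = 1036
  1.667 M_P + 3.333 M_Q = 830.6
Solving the pair gives M_P = 248.1 kip·ft and M_Q = 125.1 kip·ft (hogging).

M_Q = 125.1 kip·ft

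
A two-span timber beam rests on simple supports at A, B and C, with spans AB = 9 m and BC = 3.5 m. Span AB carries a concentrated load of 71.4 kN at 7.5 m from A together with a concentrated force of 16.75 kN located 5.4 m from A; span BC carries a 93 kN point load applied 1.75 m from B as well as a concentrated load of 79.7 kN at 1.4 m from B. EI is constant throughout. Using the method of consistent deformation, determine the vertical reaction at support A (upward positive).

R_A = 6.174 kN

Take M_B as the redundant. Released structure: two simple spans AB and BC with a hinge at B.
End slopes at the hinge B, treating each span as simply supported:
  span AB: point load 71.4 at a = 7.5: Pab(L + a)/(6LEI) = 245.4/EI
  span AB: point load 16.75 at a = 5.4: Pab(L + a)/(6LEI) = 86.83/EI
  span BC: point load 93 at a = 1.75: Pab(L + b)/(6LEI) = 71.2/EI
  span BC: point load 79.7 at a = 1.4: Pab(L + b)/(6LEI) = 62.48/EI
  relative rotation θ_0 = (332.3 + 133.7)/EI = 466/EI
A unit hogging moment at B produces rotation L₁/(3EI) + L₂/(3EI) = 4.167/EI.
Compatibility: M_B·(L₁+L₂)/(3EI) = θ_0, giving M_B = 111.8 kN·m (hogging).
Span AB, ΣM about A with M_B applied at B: R_B^{AB}·9 = 626 + 111.8, so R_B^{AB} = 81.98 kN and R_A = 88.15 − 81.98 = 6.174 kN.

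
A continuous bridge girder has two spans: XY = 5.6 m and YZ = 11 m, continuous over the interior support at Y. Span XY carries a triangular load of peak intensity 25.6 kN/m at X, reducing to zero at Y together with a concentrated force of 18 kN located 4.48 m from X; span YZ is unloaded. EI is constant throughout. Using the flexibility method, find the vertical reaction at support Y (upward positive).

Insert a hinge at Y; M_Y is the redundant, and each span becomes simply supported.
Discontinuity in slope at Y on the released structure — sum the simple-span end rotations:
  span XY: triangular load, peak 25.6: 7w₀L³/(360EI) = 87.42/EI
  span XY: point load 18 at a = 4.48: Pab(L + a)/(6LEI) = 27.1/EI
  relative rotation θ_0 = (114.5 + 0)/EI = 114.5/EI
A unit hogging moment at Y produces rotation L₁/(3EI) + L₂/(3EI) = 5.533/EI.
Slope continuity at Y: θ_0 = M_Y·5.533/EI, so M_Y = 114.5/5.533 = 20.7 kN·m (hogging).
Span XY, ΣM about X with M_Y applied at Y: R_Y^{XY}·5.6 = 214.4 + 20.7, so R_Y^{XY} = 41.99 kN and R_X = 89.68 − 41.99 = 47.69 kN.
Span YZ, ΣM about Z: R_Y^{YZ}·11 = 0 + 20.7, so R_Y^{YZ} = 1.881 kN and R_Z = 0 − 1.881 = -1.881 kN.
R_Y = 41.99 + 1.881 = 43.87 kN.

R_Y = 43.87 kN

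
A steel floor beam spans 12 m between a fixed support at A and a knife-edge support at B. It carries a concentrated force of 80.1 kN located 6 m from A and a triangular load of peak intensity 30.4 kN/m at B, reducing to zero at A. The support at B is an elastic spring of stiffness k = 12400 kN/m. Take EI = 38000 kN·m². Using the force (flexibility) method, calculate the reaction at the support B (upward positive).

Remove the prop at B; the released (primary) structure is a cantilever built in at A.
Deflection at B on the released cantilever, summing each load's contribution:
  point load 80.1 at a = 6: Pa²(3L − a)/(6EI) = 14418/EI
  triangular load, peak 30.4 at the free end: 11w₀L⁴/(120EI) = 57784/EI
  δ_0 = 72202/EI
Flexibility coefficient — unit upward force at B: δ_{BB} = L³/(3EI) = 576/EI.
With EI = 38000 kN·m²: δ_0 = 1.9001 m and δ_{BB} = 0.015158 m/kN.
Compatibility — the spring shortens by R_B/k under the reaction it provides: δ_0 − R_B·δ_{BB} = R_B/k. With 1/k = 0.000081 m/kN, R_B = δ_0 / (δ_{BB} + 1/k) = 1.9001 / (0.015158 + 0.000081) = 124.7 kN.

R_B = 124.7 kN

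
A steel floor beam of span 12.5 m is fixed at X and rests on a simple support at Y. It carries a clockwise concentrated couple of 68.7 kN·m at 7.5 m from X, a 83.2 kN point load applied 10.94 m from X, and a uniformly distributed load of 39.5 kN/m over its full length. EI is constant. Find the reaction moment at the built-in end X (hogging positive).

M_X = 817.5 kN·m

Remove the prop at Y; the released (primary) structure is a cantilever built in at X.
Primary-structure tip deflection at Y by superposition:
  clockwise couple 68.7 at a = 7.5: M₀a(2L − a)/(2EI) = 4508/EI
  point load 83.2 at a = 10.94: Pa²(3L − a)/(6EI) = 44079/EI
  UDL 39.5: wL⁴/(8EI) = 120544/EI
  δ_0 = 169132/EI
Flexibility coefficient — unit upward force at Y: δ_{YY} = L³/(3EI) = 651/EI.
Compatibility at Y: δ_0 − R_Y·δ_{YY} = 0, so R_Y = 169132/651 = 259.8 kN.
Moment equilibrium about X: M_X = Σ(load moments about X) − R_Y·L = 4065 − 259.8×12.5 = 817.5 kN·m.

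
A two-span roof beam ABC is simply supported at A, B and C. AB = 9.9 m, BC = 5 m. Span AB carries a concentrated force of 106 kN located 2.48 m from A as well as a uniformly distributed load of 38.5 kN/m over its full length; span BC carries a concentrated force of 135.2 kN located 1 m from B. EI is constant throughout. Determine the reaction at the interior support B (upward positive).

R_B = 454.1 kN

Take M_B as the redundant. Released structure: two simple spans AB and BC with a hinge at B.
Discontinuity in slope at B on the released structure — sum the simple-span end rotations:
  span AB: point load 106 at a = 2.48: Pab(L + a)/(6LEI) = 406.5/EI
  span AB: UDL 38.5: wL³/(24EI) = 1557/EI
  span BC: point load 135.2 at a = 1: Pab(L + b)/(6LEI) = 162.2/EI
  relative rotation θ_0 = (1963 + 162.2)/EI = 2125/EI
A unit hogging moment at B produces rotation L₁/(3EI) + L₂/(3EI) = 4.967/EI.
Slope continuity at B: θ_0 = M_B·4.967/EI, so M_B = 2125/4.967 = 427.9 kN·m (hogging).
Span AB, ΣM about A with M_B applied at B: R_B^{AB}·9.9 = 2150 + 427.9, so R_B^{AB} = 260.4 kN and R_A = 487.1 − 260.4 = 226.8 kN.
Span BC, ΣM about C: R_B^{BC}·5 = 540.8 + 427.9, so R_B^{BC} = 193.7 kN and R_C = 135.2 − 193.7 = -58.54 kN.
R_B = 260.4 + 193.7 = 454.1 kN.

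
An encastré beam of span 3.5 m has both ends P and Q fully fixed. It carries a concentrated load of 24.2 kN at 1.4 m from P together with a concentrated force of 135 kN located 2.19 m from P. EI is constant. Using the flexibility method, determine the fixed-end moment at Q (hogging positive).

Release both end moments; the primary structure is a simply-supported span PQ with redundants M_P and M_Q.
On the primary (simply-supported) span, the end slopes from the loading are:
  at P: point load 24.2 at a = 1.4: Pab(L + b)/(6LEI) = 18.97/EI
  at Q: point load 24.2 at a = 1.4: Pab(L + a)/(6LEI) = 16.6/EI
  at P: point load 135 at a = 2.19: Pab(L + b)/(6LEI) = 88.71/EI
  at Q: point load 135 at a = 2.19: Pab(L + a)/(6LEI) = 104.9/EI
  θ_P0 = 107.7/EI,  θ_Q0 = 121.5/EI
Flexibility coefficients: a unit moment at one end gives L/(3EI) there and L/(6EI) at the far end, so f₁₁ = f₂₂ = 1.167/EI and f₁₂ = f₂₁ = 0.5833/EI.
Compatibility — zero rotation at each built-in end:
  1.167 M_P + 0.5833 M_Q = 107.7
  0.5833 M_P + 1.167 M_Q = 121.5
Solving the pair gives M_P = 53.61 kN·m and M_Q = 77.37 kN·m (hogging).

M_Q = 77.37 kN·m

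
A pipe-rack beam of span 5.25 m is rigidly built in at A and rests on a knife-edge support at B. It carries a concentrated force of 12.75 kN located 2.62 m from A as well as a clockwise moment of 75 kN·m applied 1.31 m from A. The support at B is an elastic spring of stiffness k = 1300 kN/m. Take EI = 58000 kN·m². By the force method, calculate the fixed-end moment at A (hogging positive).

M_A = 72.05 kN·m

Choose R_B as the redundant. The primary structure is the cantilever fixed at A.
Downward deflection at the released point B due to the loads:
  point load 12.75 at a = 2.62: Pa²(3L − a)/(6EI) = 191.5/EI
  clockwise couple 75 at a = 1.31: M₀a(2L − a)/(2EI) = 451.5/EI
  δ_0 = 643/EI
Tip deflection under a unit load at B: L³/(3EI) = 48.23/EI.
With EI = 58000 kN·m²: δ_0 = 0.011086 m and δ_{BB} = 0.000832 m/kN.
Compatibility — the spring shortens by R_B/k under the reaction it provides: δ_0 − R_B·δ_{BB} = R_B/k. With 1/k = 0.000769 m/kN, R_B = δ_0 / (δ_{BB} + 1/k) = 0.011086 / (0.000832 + 0.000769) = 6.925 kN.
Moment equilibrium about A: M_A = Σ(load moments about A) − R_B·L = 108.4 − 6.925×5.25 = 72.05 kN·m.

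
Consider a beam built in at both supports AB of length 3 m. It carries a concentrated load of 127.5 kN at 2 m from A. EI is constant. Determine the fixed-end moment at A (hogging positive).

M_A = 28.33 kN·m

Take the two fixed-end moments M_A, M_B as redundants; the released structure is the simple span AB.
On the primary (simply-supported) span, the end slopes from the loading are:
  at A: point load 127.5 at a = 2: Pab(L + b)/(6LEI) = 56.67/EI
  at B: point load 127.5 at a = 2: Pab(L + a)/(6LEI) = 70.83/EI
  θ_A0 = 56.67/EI,  θ_B0 = 70.83/EI
Flexibility coefficients: a unit moment at one end gives L/(3EI) there and L/(6EI) at the far end, so f₁₁ = f₂₂ = 1/EI and f₁₂ = f₂₁ = 0.5/EI.
Compatibility — zero rotation at each built-in end:
  1 M_A + 0.5 M_B = 56.67
  0.5 M_A + 1 M_B = 70.83
Solving the pair gives M_A = 28.33 kN·m and M_B = 56.67 kN·m (hogging).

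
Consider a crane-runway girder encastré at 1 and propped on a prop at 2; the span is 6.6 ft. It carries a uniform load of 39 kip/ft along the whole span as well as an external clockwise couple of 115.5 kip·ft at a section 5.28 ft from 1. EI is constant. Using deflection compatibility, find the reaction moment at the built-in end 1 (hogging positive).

Choose R_2 as the redundant. The primary structure is the cantilever fixed at 1.
Primary-structure tip deflection at 2 by superposition:
  UDL 39: wL⁴/(8EI) = 9250/EI
  clockwise couple 115.5 at a = 5.28: M₀a(2L − a)/(2EI) = 2415/EI
  δ_0 = 11665/EI
Tip deflection under a unit load at 2: L³/(3EI) = 95.83/EI.
The prop prevents deflection at 2: R_2 = δ_0/δ_{22} = 11665/95.83 = 121.7 kip.
Moment equilibrium about 1: M_1 = Σ(load moments about 1) − R_2·L = 964.9 − 121.7×6.6 = 161.5 kip·ft.

M_1 = 161.5 kip·ft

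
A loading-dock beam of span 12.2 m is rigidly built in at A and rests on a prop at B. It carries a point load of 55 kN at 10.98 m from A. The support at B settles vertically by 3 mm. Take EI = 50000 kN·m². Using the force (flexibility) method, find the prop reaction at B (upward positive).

Choose R_B as the redundant. The primary structure is the cantilever fixed at A.
Free-end deflection of the primary structure under the applied loading (downward +):
  point load 55 at a = 10.98: Pa²(3L − a)/(6EI) = 28314/EI
Flexibility coefficient — unit upward force at B: δ_{BB} = L³/(3EI) = 605.3/EI.
With EI = 50000 kN·m²: δ_0 = 0.56627 m and δ_{BB} = 0.012106 m/kN.
Compatibility — the beam at B must follow the support down by 0.003 m: δ_0 − R_B·δ_{BB} = 0.003, so R_B = (0.56627 − 0.003)/0.012106 = 46.53 kN.

R_B = 46.53 kN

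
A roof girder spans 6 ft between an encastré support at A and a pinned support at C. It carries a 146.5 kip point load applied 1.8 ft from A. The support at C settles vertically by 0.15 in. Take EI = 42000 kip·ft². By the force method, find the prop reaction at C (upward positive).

R_C = 10.51 kip

Take the reaction at C as the redundant and release it; the primary structure is a cantilever fixed at A.
Deflection at C on the released cantilever, summing each load's contribution:
  point load 146.5 at a = 1.8: Pa²(3L − a)/(6EI) = 1282/EI
Flexibility coefficient — unit upward force at C: δ_{CC} = L³/(3EI) = 72/EI.
With EI = 42000 kip·ft²: δ_0 = 0.030514 ft and δ_{CC} = 0.001714 ft/kip.
Compatibility — the beam at C must follow the support down by 0.0125 ft: δ_0 − R_C·δ_{CC} = 0.0125, so R_C = (0.030514 − 0.0125)/0.001714 = 10.51 kip.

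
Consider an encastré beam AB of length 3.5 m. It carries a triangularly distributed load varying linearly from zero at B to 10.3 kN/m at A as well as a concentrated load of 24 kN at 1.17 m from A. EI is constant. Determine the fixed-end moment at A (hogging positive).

M_A = 18.75 kN·m

Take the two fixed-end moments M_A, M_B as redundants; the released structure is the simple span AB.
Simple-span end rotations at A and B under the given loads:
  at A: triangular load, peak 10.3: w₀L³/(45EI) = 9.814/EI
  at B: triangular load, peak 10.3: 7w₀L³/(360EI) = 8.587/EI
  at A: point load 24 at a = 1.17: Pab(L + b)/(6LEI) = 18.16/EI
  at B: point load 24 at a = 1.17: Pab(L + a)/(6LEI) = 14.55/EI
  θ_A0 = 27.98/EI,  θ_B0 = 23.14/EI
Flexibility coefficients: a unit moment at one end gives L/(3EI) there and L/(6EI) at the far end, so f₁₁ = f₂₂ = 1.167/EI and f₁₂ = f₂₁ = 0.5833/EI.
Compatibility — zero rotation at each built-in end:
  1.167 M_A + 0.5833 M_B = 27.98
  0.5833 M_A + 1.167 M_B = 23.14
Solving the pair gives M_A = 18.75 kN·m and M_B = 10.45 kN·m (hogging).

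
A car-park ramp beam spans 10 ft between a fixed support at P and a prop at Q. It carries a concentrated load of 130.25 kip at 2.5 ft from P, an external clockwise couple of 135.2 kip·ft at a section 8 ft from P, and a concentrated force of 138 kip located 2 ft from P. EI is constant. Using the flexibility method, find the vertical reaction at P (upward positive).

R_P = 229.9 kip

Take the reaction at Q as the redundant and release it; the primary structure is a cantilever fixed at P.
Downward deflection at the released point Q due to the loads:
  point load 130.25 at a = 2.5: Pa²(3L − a)/(6EI) = 3731/EI
  clockwise couple 135.2 at a = 8: M₀a(2L − a)/(2EI) = 6490/EI
  point load 138 at a = 2: Pa²(3L − a)/(6EI) = 2576/EI
  δ_0 = 12797/EI
Flexibility coefficient — unit upward force at Q: δ_{QQ} = L³/(3EI) = 333.3/EI.
The prop prevents deflection at Q: R_Q = δ_0/δ_{QQ} = 12797/333.3 = 38.39 kip.
Vertical equilibrium: R_P = ΣP − R_Q = 268.2 − 38.39 = 229.9 kip.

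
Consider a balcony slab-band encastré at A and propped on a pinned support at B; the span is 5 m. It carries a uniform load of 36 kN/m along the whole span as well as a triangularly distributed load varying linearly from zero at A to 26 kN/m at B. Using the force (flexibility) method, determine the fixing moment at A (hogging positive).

M_A = 150.4 kN·m

Release the roller at B. Primary structure: cantilever fixed at A.
Free-end deflection of the primary structure under the applied loading (downward +):
  UDL 36: wL⁴/(8EI) = 2812/EI
  triangular load, peak 26 at the free end: 11w₀L⁴/(120EI) = 1490/EI
  δ_0 = 4302/EI
Flexibility coefficient — unit upward force at B: δ_{BB} = L³/(3EI) = 41.67/EI.
The prop prevents deflection at B: R_B = δ_0/δ_{BB} = 4302/41.67 = 103.2 kN.
Moment equilibrium about A: M_A = Σ(load moments about A) − R_B·L = 666.7 − 103.2×5 = 150.4 kN·m.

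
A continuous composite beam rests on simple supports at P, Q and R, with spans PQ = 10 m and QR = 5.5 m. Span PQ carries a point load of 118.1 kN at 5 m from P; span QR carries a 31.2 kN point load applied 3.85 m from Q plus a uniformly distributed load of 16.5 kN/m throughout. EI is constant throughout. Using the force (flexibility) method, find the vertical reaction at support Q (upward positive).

Release continuity at Q by inserting a hinge; the redundant is the internal moment M_Q. The primary structure is two simply-supported spans PQ and QR.
Discontinuity in slope at Q on the released structure — sum the simple-span end rotations:
  span PQ: point load 118.1 at a = 5: Pab(L + a)/(6LEI) = 738.1/EI
  span QR: point load 31.2 at a = 3.85: Pab(L + b)/(6LEI) = 42.94/EI
  span QR: UDL 16.5: wL³/(24EI) = 114.4/EI
  relative rotation θ_0 = (738.1 + 157.3)/EI = 895.5/EI
A unit hogging moment at Q produces rotation L₁/(3EI) + L₂/(3EI) = 5.167/EI.
Compatibility: M_Q·(L₁+L₂)/(3EI) = θ_0, giving M_Q = 173.3 kN·m (hogging).
Span PQ, ΣM about P with M_Q applied at Q: R_Q^{PQ}·10 = 590.5 + 173.3, so R_Q^{PQ} = 76.38 kN and R_P = 118.1 − 76.38 = 41.72 kN.
Span QR, ΣM about R: R_Q^{QR}·5.5 = 301 + 173.3, so R_Q^{QR} = 86.25 kN and R_R = 122 − 86.25 = 35.7 kN.
R_Q = 76.38 + 86.25 = 162.6 kN.

R_Q = 162.6 kN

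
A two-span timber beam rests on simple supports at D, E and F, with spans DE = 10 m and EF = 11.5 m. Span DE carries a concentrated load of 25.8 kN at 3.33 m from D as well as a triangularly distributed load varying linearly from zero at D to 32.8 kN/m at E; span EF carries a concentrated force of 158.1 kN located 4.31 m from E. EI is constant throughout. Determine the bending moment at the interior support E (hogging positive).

M_E = 304.6 kN·m

Release continuity at E by inserting a hinge; the redundant is the internal moment M_E. The primary structure is two simply-supported spans DE and EF.
Rotations at E on the released spans (each span's end-slope, ×1/EI):
  span DE: point load 25.8 at a = 3.33: Pab(L + a)/(6LEI) = 127.3/EI
  span DE: triangular load, peak 32.8: w₀L³/(45EI) = 728.9/EI
  span EF: point load 158.1 at a = 4.31: Pab(L + b)/(6LEI) = 1327/EI
  relative rotation θ_0 = (856.2 + 1327)/EI = 2183/EI
A unit hogging moment at E produces rotation L₁/(3EI) + L₂/(3EI) = 7.167/EI.
Slope continuity at E: θ_0 = M_E·7.167/EI, so M_E = 2183/7.167 = 304.6 kN·m (hogging).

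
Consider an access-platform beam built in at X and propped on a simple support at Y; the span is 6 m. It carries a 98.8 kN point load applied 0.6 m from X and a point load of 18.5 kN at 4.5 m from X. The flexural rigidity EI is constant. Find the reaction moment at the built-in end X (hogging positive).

M_X = 63.69 kN·m

Remove the prop at Y; the released (primary) structure is a cantilever built in at X.
Downward deflection at the released point Y due to the loads:
  point load 98.8 at a = 0.6: Pa²(3L − a)/(6EI) = 103.1/EI
  point load 18.5 at a = 4.5: Pa²(3L − a)/(6EI) = 842.9/EI
  δ_0 = 946.1/EI
Tip deflection under a unit load at Y: L³/(3EI) = 72/EI.
The prop prevents deflection at Y: R_Y = δ_0/δ_{YY} = 946.1/72 = 13.14 kN.
Moment equilibrium about X: M_X = Σ(load moments about X) − R_Y·L = 142.5 − 13.14×6 = 63.69 kN·m.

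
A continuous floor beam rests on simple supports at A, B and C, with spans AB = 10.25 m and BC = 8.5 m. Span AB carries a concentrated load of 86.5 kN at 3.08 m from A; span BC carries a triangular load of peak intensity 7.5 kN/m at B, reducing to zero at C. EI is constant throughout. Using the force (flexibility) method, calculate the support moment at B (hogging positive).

Release continuity at B by inserting a hinge; the redundant is the internal moment M_B. The primary structure is two simply-supported spans AB and BC.
Rotations at B on the released spans (each span's end-slope, ×1/EI):
  span AB: point load 86.5 at a = 3.08: Pab(L + a)/(6LEI) = 414/EI
  span BC: triangular load, peak 7.5: w₀L³/(45EI) = 102.4/EI
  relative rotation θ_0 = (414 + 102.4)/EI = 516.4/EI
A unit hogging moment at B produces rotation L₁/(3EI) + L₂/(3EI) = 6.25/EI.
Slope continuity at B: θ_0 = M_B·6.25/EI, so M_B = 516.4/6.25 = 82.62 kN·m (hogging).

M_B = 82.62 kN·m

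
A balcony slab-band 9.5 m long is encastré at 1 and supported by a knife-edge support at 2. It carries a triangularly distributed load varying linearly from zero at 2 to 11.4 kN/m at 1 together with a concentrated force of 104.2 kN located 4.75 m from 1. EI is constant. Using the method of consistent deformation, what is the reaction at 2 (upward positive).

R_2 = 43.39 kN

Take the reaction at 2 as the redundant and release it; the primary structure is a cantilever fixed at 1.
Downward deflection at the released point 2 due to the loads:
  triangular load, peak 11.4 at the fixed end: w₀L⁴/(30EI) = 3095/EI
  point load 104.2 at a = 4.75: Pa²(3L − a)/(6EI) = 9306/EI
  δ_0 = 12401/EI
Flexibility coefficient — unit upward force at 2: δ_{22} = L³/(3EI) = 285.8/EI.
The prop prevents deflection at 2: R_2 = δ_0/δ_{22} = 12401/285.8 = 43.39 kN.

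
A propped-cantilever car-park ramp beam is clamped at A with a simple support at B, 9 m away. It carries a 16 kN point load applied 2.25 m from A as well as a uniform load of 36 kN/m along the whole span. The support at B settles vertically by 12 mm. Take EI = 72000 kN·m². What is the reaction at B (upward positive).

R_B = 119.3 kN

Release the roller at B. Primary structure: cantilever fixed at A.
Downward deflection at the released point B due to the loads:
  point load 16 at a = 2.25: Pa²(3L − a)/(6EI) = 334.1/EI
  UDL 36: wL⁴/(8EI) = 29524/EI
  δ_0 = 29859/EI
Tip deflection under a unit load at B: L³/(3EI) = 243/EI.
With EI = 72000 kN·m²: δ_0 = 0.4147 m and δ_{BB} = 0.003375 m/kN.
Compatibility — the beam at B must follow the support down by 0.012 m: δ_0 − R_B·δ_{BB} = 0.012, so R_B = (0.4147 − 0.012)/0.003375 = 119.3 kN.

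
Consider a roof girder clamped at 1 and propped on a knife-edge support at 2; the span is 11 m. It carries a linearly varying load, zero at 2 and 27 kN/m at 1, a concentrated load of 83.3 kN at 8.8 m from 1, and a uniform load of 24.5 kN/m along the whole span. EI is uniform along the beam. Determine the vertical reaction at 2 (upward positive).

R_2 = 189.4 kN

Take the reaction at 2 as the redundant and release it; the primary structure is a cantilever fixed at 1.
Deflection at 2 on the released cantilever, summing each load's contribution:
  triangular load, peak 27 at the fixed end: w₀L⁴/(30EI) = 13177/EI
  point load 83.3 at a = 8.8: Pa²(3L − a)/(6EI) = 26018/EI
  UDL 24.5: wL⁴/(8EI) = 44838/EI
  δ_0 = 84033/EI
Tip deflection under a unit load at 2: L³/(3EI) = 443.7/EI.
The prop prevents deflection at 2: R_2 = δ_0/δ_{22} = 84033/443.7 = 189.4 kN.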